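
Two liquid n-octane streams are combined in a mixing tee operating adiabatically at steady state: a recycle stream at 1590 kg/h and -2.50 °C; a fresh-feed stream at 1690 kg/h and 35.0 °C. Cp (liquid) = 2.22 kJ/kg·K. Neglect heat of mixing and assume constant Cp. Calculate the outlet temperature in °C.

No heat crosses the boundary, so H_out = H_in.
T_out = Σ ṁᵢCp,ᵢTᵢ / Σ ṁᵢCp,ᵢ
      = 122490 / 7281.6 = 16.822 °C

T_out = 16.8 °C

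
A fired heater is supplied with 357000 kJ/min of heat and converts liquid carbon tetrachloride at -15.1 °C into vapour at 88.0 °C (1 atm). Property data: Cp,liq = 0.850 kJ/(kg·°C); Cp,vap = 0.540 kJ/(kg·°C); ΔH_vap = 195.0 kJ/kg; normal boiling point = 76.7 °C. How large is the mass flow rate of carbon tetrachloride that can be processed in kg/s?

Δh = 0.850×(76.7−-15.1) + 195.0 + 0.540×(88.0−76.7) = 279.13 kJ/kg
Q = 357000 kJ/min = 5950 kJ/s = 5950 kJ/s
ṁ = Q/Δh = 5950 / 279.13 = 21.316 kg/s

ṁ = 21.3 kg/s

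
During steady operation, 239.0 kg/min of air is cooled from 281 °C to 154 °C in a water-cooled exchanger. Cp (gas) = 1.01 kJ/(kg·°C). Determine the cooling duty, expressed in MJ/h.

Q = ṁ·Cp·ΔT = 239.0 × 1.01 × (154 − 281) = -30657 kJ/min
Converting: 30657 / 60 s = 510.94 kW
Cooling duty = 1839.4 MJ/h

Q_c = 1840 MJ/h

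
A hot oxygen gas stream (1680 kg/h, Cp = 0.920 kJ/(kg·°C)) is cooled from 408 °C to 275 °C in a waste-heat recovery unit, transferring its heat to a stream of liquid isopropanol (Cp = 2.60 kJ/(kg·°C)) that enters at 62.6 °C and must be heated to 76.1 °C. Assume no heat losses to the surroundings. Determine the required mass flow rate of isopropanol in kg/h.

ṁ_c = 5860 kg/h

Heat released by hot stream: Q = 1680 × 0.920 × (408 − 275) = 205560 kJ/h
Energy balance on cold side (adiabatic exchanger): Q = ṁ_c·Cp_c·(T_c,out − T_c,in)
ṁ_c = 205560 / [2.60 × (76.1 − 62.6)] = 5856.5 kg/h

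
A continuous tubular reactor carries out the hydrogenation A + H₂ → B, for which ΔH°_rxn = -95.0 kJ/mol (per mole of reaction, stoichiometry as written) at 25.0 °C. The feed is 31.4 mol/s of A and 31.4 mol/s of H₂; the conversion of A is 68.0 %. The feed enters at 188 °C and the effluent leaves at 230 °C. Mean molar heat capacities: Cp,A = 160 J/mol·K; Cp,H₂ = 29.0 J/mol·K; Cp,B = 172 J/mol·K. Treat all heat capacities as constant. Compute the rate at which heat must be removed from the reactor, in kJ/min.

Q_out = 111000 kJ/min

Extent of reaction ξ = 0.680 × 31.4 = 21.352 mol/s
Reaction term: ξ·ΔH°_rxn = 21.352 × -95.0 = -2028.4 kJ/s
Sensible, feed 188→25 °C: -967.34 kJ/s
Outlet flows (mol/s): A 10.048, H₂ 10.048, B 21.352
Sensible, products 25→230 °C: 1142.2 kJ/s
Q = ΔH = -1853.6 kJ/s = -1853.6 kW
Heat removed = 111220 kJ/min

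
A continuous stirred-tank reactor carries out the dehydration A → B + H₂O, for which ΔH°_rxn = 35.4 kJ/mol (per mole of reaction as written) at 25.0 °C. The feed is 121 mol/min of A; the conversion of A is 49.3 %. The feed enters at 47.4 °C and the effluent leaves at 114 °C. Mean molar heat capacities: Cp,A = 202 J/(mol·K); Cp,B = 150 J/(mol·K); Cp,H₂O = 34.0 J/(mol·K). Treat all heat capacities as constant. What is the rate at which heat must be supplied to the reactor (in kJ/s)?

Q_in = 60.7 kJ/s

Extent of reaction ξ = 0.493 × 121 = 59.653 mol/min
Reaction term: ξ·ΔH°_rxn = 59.653 × 35.4 = 2111.7 kJ/min
Sensible, feed 47.4→25 °C: -547.5 kJ/min
Outlet flows (mol/min): A 61.347, B 59.653, H₂O 59.653
Sensible, products 25→114 °C: 2079.8 kJ/min
Q = ΔH = 3644 kJ/min = 60.733 kW
Heat supplied = 60.733 kJ/s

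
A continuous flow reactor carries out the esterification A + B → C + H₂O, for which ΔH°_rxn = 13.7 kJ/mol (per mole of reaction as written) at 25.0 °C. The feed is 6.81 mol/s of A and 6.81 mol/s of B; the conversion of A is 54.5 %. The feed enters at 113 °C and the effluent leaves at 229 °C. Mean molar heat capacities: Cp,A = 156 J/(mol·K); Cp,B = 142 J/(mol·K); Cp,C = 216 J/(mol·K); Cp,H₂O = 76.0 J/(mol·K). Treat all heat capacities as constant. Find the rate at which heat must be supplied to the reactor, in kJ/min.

Extent of reaction ξ = 0.545 × 6.81 = 3.7115 mol/s
Reaction term: ξ·ΔH°_rxn = 3.7115 × 13.7 = 50.847 kJ/s
Sensible, feed 113→25 °C: -178.59 kJ/s
Outlet flows (mol/s): A 3.0985, B 3.0985, C 3.7115, H₂O 3.7115
Sensible, products 25→229 °C: 409.45 kJ/s
Q = ΔH = 281.71 kJ/s = 281.71 kW
Heat supplied = 16903 kJ/min

Q_in = 16900 kJ/min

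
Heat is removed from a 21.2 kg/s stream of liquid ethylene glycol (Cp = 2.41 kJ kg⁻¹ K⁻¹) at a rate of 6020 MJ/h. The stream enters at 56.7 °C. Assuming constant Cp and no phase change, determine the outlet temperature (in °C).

Q = 6020 MJ/h = 1672.2 kJ/s
ΔT = Q/(ṁ·Cp) = 1672.2/(21.2×2.41) = 32.73 K
T_out = 56.7 − 32.73 = 23.97 °C

T_out = 24.0 °C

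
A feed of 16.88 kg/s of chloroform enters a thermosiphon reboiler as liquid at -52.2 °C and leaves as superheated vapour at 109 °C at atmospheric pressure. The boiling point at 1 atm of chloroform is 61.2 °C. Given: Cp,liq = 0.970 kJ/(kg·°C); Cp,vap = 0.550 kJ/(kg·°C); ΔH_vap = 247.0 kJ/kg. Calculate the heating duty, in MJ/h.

Q = 23300 MJ/h

liquid -52.2→61.2 °C: 110 kJ/kg
vaporisation at 61.2 °C: 247 kJ/kg
vapour 61.2→109 °C: 26.29 kJ/kg
Δh = 110 + 247 + 26.29 = 383.29 kJ/kg
Q = ṁ·Δh = 16.88 kg/s × 383.29 kJ/kg = 6469.9 kJ/s
|Q| = 6469.9 kW = 23292 MJ/h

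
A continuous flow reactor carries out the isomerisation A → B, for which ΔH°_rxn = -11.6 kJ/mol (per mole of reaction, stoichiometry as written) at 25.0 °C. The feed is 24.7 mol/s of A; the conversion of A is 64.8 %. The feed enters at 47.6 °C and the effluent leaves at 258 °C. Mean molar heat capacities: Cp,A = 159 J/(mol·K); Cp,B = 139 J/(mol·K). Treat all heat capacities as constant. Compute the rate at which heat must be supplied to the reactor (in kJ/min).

Q_in = 34000 kJ/min

Extent of reaction ξ = 0.648 × 24.7 = 16.006 mol/s
Reaction term: ξ·ΔH°_rxn = 16.006 × -11.6 = -185.66 kJ/s
Sensible, feed 47.6→25 °C: -88.757 kJ/s
Outlet flows (mol/s): A 8.6944, B 16.006
Sensible, products 25→258 °C: 840.47 kJ/s
Q = ΔH = 566.05 kJ/s = 566.05 kW
Heat supplied = 33963 kJ/min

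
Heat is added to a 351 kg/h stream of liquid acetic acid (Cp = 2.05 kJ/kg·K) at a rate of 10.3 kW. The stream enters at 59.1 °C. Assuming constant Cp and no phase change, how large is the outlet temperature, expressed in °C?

T_out = 111 °C

Q = 10.3 kW = 37080 kJ/h
ΔT = Q/(ṁ·Cp) = 37080/(351×2.05) = 51.532 K
T_out = 59.1 + 51.532 = 110.63 °C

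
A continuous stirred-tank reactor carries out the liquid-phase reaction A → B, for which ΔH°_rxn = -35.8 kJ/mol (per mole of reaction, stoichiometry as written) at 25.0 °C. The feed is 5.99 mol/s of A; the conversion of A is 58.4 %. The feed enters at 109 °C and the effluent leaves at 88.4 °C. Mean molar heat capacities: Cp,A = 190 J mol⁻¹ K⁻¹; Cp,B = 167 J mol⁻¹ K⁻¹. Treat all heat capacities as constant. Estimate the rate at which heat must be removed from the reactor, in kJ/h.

Q_out = 554000 kJ/h

Extent of reaction ξ = 0.584 × 5.99 = 3.4982 mol/s
Reaction term: ξ·ΔH°_rxn = 3.4982 × -35.8 = -125.23 kJ/s
Sensible, feed 109→25 °C: -95.6 kJ/s
Outlet flows (mol/s): A 2.4918, B 3.4982
Sensible, products 25→88.4 °C: 67.055 kJ/s
Q = ΔH = -153.78 kJ/s = -153.78 kW
Heat removed = 553610 kJ/h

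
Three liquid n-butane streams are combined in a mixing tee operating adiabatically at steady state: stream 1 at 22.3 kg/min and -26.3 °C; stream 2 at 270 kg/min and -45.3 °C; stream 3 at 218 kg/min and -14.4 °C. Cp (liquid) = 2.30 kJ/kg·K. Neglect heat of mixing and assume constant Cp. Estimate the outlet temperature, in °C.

T_out = -31.3 °C

No heat crosses the boundary, so H_out = H_in.
T_out = Σ ṁᵢCp,ᵢTᵢ / Σ ṁᵢCp,ᵢ
      = -36700 / 1173.7 = -31.269 °C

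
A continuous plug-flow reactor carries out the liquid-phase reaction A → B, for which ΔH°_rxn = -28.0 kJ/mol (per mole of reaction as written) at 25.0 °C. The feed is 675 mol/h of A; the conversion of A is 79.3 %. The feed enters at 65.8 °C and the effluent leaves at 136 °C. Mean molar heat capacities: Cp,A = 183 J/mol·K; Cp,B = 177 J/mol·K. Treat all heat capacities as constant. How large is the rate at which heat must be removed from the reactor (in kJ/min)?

Q_out = 111 kJ/min

Extent of reaction ξ = 0.793 × 675 = 535.27 mol/h
Reaction term: ξ·ΔH°_rxn = 535.27 × -28.0 = -14988 kJ/h
Sensible, feed 65.8→25 °C: -5039.8 kJ/h
Outlet flows (mol/h): A 139.73, B 535.27
Sensible, products 25→136 °C: 13355 kJ/h
Q = ΔH = -6672.7 kJ/h = -1.8535 kW
Heat removed = 111.21 kJ/min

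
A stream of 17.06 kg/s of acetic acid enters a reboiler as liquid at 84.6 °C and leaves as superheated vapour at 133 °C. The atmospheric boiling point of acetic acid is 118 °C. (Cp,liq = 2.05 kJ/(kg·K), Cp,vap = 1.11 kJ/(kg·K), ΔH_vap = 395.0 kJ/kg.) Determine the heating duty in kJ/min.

Q = 491000 kJ/min

liquid 84.6→118 °C: 68.47 kJ/kg
vaporisation at 118 °C: 395 kJ/kg
vapour 118→133 °C: 16.65 kJ/kg
Δh = 68.47 + 395 + 16.65 = 480.12 kJ/kg
Q = ṁ·Δh = 17.06 kg/s × 480.12 kJ/kg = 8190.8 kJ/s
|Q| = 8190.8 kW = 491450 kJ/min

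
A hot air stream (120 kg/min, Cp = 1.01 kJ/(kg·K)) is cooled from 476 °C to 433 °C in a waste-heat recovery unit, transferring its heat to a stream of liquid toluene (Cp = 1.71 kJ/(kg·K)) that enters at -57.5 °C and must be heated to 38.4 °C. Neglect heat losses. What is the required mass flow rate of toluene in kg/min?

ṁ_c = 31.8 kg/min

Heat released by hot stream: Q = 120 × 1.01 × (476 − 433) = 5211.6 kJ/min
Energy balance on cold side (adiabatic exchanger): Q = ṁ_c·Cp_c·(T_c,out − T_c,in)
ṁ_c = 5211.6 / [1.71 × (38.4 − -57.5)] = 31.78 kg/min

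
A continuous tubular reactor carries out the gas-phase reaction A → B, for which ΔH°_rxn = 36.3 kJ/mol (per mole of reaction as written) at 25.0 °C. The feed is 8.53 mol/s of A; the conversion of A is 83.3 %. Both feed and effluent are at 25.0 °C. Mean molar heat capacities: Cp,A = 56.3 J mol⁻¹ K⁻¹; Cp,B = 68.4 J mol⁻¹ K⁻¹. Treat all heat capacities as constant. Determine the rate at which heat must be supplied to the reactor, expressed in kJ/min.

Extent of reaction ξ = 0.833 × 8.53 = 7.1055 mol/s
Reaction term: ξ·ΔH°_rxn = 7.1055 × 36.3 = 257.93 kJ/s
Q = ΔH = 257.93 kJ/s = 257.93 kW
Heat supplied = 15476 kJ/min

Q_in = 15500 kJ/min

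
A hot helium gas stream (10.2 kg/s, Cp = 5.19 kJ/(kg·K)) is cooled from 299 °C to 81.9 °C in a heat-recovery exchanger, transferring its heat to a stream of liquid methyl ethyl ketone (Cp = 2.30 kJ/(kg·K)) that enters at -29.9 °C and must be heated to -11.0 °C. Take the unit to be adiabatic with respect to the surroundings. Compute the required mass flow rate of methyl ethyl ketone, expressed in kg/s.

Heat released by hot stream: Q = 10.2 × 5.19 × (299 − 81.9) = 11493 kJ/s
Energy balance on cold side (adiabatic exchanger): Q = ṁ_c·Cp_c·(T_c,out − T_c,in)
ṁ_c = 11493 / [2.30 × (-11.0 − -29.9)] = 264.39 kg/s

ṁ_c = 264 kg/s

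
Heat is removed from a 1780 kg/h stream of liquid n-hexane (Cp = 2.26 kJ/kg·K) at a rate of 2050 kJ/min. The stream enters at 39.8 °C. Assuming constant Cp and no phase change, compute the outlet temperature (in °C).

Q = 2050 kJ/min = 123000 kJ/h
ΔT = Q/(ṁ·Cp) = 123000/(1780×2.26) = 30.576 K
T_out = 39.8 − 30.576 = 9.2243 °C

T_out = 9.22 °C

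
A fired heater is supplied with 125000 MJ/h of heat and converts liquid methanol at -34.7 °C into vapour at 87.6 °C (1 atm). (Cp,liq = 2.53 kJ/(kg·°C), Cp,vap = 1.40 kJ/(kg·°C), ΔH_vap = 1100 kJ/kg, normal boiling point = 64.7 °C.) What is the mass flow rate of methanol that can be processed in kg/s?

ṁ = 25.1 kg/s

Δh = 2.53×(64.7−-34.7) + 1100 + 1.40×(87.6−64.7) = 1383.5 kJ/kg
Q = 125000 MJ/h = 34722 kJ/s = 34722 kJ/s
ṁ = Q/Δh = 34722 / 1383.5 = 25.097 kg/s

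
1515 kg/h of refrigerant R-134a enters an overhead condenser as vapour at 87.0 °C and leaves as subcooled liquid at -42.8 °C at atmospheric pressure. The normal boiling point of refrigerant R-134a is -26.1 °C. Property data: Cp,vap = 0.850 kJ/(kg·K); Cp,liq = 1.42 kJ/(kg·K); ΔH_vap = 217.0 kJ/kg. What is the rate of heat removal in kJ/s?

vapour 87.0→-26.1 °C: -96.135 kJ/kg
condensation at -26.1 °C: -217 kJ/kg
liquid -26.1→-42.8 °C: -23.714 kJ/kg
Δh = -96.135 + -217 + -23.714 = -336.85 kJ/kg
Q = ṁ·Δh = 1515 kg/h × -336.85 kJ/kg = -510330 kJ/h
|Q| = 141.76 kW

Q_c = 142 kJ/s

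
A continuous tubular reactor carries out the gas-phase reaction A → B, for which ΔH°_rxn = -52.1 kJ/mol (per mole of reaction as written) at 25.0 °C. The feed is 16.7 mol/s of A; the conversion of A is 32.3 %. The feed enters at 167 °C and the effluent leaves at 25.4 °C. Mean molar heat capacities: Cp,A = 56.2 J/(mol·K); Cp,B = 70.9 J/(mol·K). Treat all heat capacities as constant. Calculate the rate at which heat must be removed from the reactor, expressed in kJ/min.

Extent of reaction ξ = 0.323 × 16.7 = 5.3941 mol/s
Reaction term: ξ·ΔH°_rxn = 5.3941 × -52.1 = -281.03 kJ/s
Sensible, feed 167→25 °C: -133.27 kJ/s
Outlet flows (mol/s): A 11.306, B 5.3941
Sensible, products 25→25.4 °C: 0.40713 kJ/s
Q = ΔH = -413.9 kJ/s = -413.9 kW
Heat removed = 24834 kJ/min

Q_out = 24800 kJ/min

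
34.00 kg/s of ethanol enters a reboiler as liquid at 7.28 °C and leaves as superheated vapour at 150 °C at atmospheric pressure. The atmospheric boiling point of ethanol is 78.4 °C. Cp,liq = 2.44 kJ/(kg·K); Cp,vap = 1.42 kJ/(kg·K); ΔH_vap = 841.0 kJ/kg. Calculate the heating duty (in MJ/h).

liquid 7.28→78.4 °C: 173.53 kJ/kg
vaporisation at 78.4 °C: 841 kJ/kg
vapour 78.4→150 °C: 101.67 kJ/kg
Δh = 173.53 + 841 + 101.67 = 1116.2 kJ/kg
Q = ṁ·Δh = 34.00 kg/s × 1116.2 kJ/kg = 37951 kJ/s
|Q| = 37951 kW = 136620 MJ/h

Q = 137000 MJ/h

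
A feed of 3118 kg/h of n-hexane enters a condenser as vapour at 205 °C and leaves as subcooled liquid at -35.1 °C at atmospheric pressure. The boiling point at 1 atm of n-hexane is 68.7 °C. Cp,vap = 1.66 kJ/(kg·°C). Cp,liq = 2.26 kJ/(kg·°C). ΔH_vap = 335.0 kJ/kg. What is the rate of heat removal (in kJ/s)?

vapour 205→68.7 °C: -226.26 kJ/kg
condensation at 68.7 °C: -335 kJ/kg
liquid 68.7→-35.1 °C: -234.59 kJ/kg
Δh = -226.26 + -335 + -234.59 = -795.85 kJ/kg
Q = ṁ·Δh = 3118 kg/h × -795.85 kJ/kg = -2.4814e+06 kJ/h
|Q| = 689.29 kW

Q_c = 689 kJ/s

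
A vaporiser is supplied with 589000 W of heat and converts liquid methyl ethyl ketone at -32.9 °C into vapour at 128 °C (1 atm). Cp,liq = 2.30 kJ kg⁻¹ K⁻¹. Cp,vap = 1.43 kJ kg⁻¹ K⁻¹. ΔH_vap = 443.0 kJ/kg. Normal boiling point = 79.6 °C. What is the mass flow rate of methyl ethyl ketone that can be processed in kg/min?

Δh = 2.30×(79.6−-32.9) + 443.0 + 1.43×(128−79.6) = 770.96 kJ/kg
Q = 589000 W = 589 kJ/s = 35340 kJ/min
ṁ = Q/Δh = 35340 / 770.96 = 45.839 kg/min

ṁ = 45.8 kg/min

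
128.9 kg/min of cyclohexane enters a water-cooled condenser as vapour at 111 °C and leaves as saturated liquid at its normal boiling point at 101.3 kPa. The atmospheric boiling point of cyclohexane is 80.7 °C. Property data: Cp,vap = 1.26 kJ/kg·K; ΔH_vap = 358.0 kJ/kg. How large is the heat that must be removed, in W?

vapour 111→80.7 °C: -38.178 kJ/kg
condensation at 80.7 °C: -358 kJ/kg
Δh = -38.178 + -358 = -396.18 kJ/kg
Q = ṁ·Δh = 128.9 kg/min × -396.18 kJ/kg = -51067 kJ/min
|Q| = 851.12 kW = 851120 W

Q_c = 851000 W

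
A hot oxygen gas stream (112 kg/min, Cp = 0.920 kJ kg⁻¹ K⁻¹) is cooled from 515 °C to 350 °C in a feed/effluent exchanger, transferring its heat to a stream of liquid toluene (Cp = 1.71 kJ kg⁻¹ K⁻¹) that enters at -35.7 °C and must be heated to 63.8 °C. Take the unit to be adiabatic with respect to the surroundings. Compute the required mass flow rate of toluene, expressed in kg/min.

ṁ_c = 99.9 kg/min

Heat released by hot stream: Q = 112 × 0.920 × (515 − 350) = 17002 kJ/min
Energy balance on cold side (adiabatic exchanger): Q = ṁ_c·Cp_c·(T_c,out − T_c,in)
ṁ_c = 17002 / [1.71 × (63.8 − -35.7)] = 99.924 kg/min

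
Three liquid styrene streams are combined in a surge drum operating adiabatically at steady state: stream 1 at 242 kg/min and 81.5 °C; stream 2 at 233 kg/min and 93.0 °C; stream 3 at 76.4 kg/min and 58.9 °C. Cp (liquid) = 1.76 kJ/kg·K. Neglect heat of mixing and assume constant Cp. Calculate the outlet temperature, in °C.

T_out = 83.2 °C

Adiabatic, steady state ⇒ Σ ṁᵢCp,ᵢ(T_out − Tᵢ) = 0
Σ ṁᵢCp,ᵢTᵢ = 242×1.76×81.5 + 233×1.76×93.0 + 76.4×1.76×58.9 = 80770
Σ ṁᵢCp,ᵢ = 242×1.76 + 233×1.76 + 76.4×1.76 = 970.46
T_out = 80770 / 970.46 = 83.228 °C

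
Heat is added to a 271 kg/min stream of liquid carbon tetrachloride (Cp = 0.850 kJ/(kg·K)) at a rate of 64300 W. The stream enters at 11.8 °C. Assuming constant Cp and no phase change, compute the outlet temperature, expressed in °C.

Q = 64300 W = 3858 kJ/min
ΔT = Q/(ṁ·Cp) = 3858/(271×0.850) = 16.748 K
T_out = 11.8 + 16.748 = 28.548 °C

T_out = 28.5 °C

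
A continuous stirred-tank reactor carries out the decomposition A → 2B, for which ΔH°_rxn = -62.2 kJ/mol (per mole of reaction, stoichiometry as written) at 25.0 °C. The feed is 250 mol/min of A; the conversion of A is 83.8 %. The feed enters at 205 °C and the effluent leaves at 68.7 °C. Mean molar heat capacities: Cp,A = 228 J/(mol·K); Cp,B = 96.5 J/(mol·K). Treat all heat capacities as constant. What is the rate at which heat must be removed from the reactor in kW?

Extent of reaction ξ = 0.838 × 250 = 209.5 mol/min
Reaction term: ξ·ΔH°_rxn = 209.5 × -62.2 = -13031 kJ/min
Sensible, feed 205→25 °C: -10260 kJ/min
Outlet flows (mol/min): A 40.5, B 419
Sensible, products 25→68.7 °C: 2170.5 kJ/min
Q = ΔH = -21120 kJ/min = -352.01 kW
Heat removed = 352.01 kW

Q_out = 352 kW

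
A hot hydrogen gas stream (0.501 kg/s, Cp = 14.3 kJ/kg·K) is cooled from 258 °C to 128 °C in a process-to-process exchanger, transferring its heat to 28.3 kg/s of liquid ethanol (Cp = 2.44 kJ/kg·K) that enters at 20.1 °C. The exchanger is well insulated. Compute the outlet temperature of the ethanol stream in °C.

T_c,out = 33.6 °C

Heat released by hot stream: Q = 0.501 × 14.3 × (258 − 128) = 931.36 kJ/s
Energy balance on cold side (adiabatic exchanger): Q = ṁ_c·Cp_c·(T_c,out − T_c,in)
T_c,out = 20.1 + 931.36/(28.3 × 2.44) = 33.588 °C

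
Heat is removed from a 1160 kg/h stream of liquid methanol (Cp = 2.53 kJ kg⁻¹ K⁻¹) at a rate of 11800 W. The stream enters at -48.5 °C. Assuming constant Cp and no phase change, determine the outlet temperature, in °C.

Q = 11800 W = 42480 kJ/h
ΔT = Q/(ṁ·Cp) = 42480/(1160×2.53) = 14.475 K
T_out = -48.5 − 14.475 = -62.975 °C

T_out = -63.0 °C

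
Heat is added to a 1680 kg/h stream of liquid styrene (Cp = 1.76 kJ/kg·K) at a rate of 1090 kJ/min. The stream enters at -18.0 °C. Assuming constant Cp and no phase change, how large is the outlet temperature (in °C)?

Q = 1090 kJ/min = 65400 kJ/h
ΔT = Q/(ṁ·Cp) = 65400/(1680×1.76) = 22.119 K
T_out = -18.0 + 22.119 = 4.1185 °C

T_out = 4.12 °C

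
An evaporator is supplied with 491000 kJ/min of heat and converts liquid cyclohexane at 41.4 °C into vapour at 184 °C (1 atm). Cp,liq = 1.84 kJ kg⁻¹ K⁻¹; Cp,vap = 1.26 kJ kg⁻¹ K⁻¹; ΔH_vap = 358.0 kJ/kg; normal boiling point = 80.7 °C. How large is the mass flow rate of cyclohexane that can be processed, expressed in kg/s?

Δh = 1.84×(80.7−41.4) + 358.0 + 1.26×(184−80.7) = 560.47 kJ/kg
Q = 491000 kJ/min = 8183.3 kJ/s = 8183.3 kJ/s
ṁ = Q/Δh = 8183.3 / 560.47 = 14.601 kg/s

ṁ = 14.6 kg/s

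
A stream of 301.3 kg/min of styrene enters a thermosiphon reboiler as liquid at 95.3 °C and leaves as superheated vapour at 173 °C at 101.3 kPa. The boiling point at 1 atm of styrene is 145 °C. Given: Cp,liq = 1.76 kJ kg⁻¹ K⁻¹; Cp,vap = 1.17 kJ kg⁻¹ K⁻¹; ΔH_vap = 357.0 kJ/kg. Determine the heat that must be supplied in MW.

liquid 95.3→145 °C: 87.472 kJ/kg
vaporisation at 145 °C: 357 kJ/kg
vapour 145→173 °C: 32.76 kJ/kg
Δh = 87.472 + 357 + 32.76 = 477.23 kJ/kg
Q = ṁ·Δh = 301.3 kg/min × 477.23 kJ/kg = 143790 kJ/min
|Q| = 2396.5 kW = 2.3965 MW

Q = 2.40 MW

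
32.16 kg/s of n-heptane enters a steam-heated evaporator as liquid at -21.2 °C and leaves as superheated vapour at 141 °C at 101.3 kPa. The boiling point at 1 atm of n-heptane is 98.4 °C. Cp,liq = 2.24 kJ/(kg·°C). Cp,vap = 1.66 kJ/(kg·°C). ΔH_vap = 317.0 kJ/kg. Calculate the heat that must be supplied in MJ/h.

liquid -21.2→98.4 °C: 267.9 kJ/kg
vaporisation at 98.4 °C: 317 kJ/kg
vapour 98.4→141 °C: 70.716 kJ/kg
Δh = 267.9 + 317 + 70.716 = 655.62 kJ/kg
Q = ṁ·Δh = 32.16 kg/s × 655.62 kJ/kg = 21085 kJ/s
|Q| = 21085 kW = 75905 MJ/h

Q = 75900 MJ/h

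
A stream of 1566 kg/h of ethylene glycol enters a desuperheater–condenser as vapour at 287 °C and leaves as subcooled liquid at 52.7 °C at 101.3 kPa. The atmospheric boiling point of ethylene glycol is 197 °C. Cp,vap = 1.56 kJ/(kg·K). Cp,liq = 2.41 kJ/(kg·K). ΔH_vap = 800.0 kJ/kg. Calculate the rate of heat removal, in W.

Q_c = 560000 W

vapour 287→197 °C: -140.4 kJ/kg
condensation at 197 °C: -800 kJ/kg
liquid 197→52.7 °C: -347.76 kJ/kg
Δh = -140.4 + -800 + -347.76 = -1288.2 kJ/kg
Q = ṁ·Δh = 1566 kg/h × -1288.2 kJ/kg = -2.0173e+06 kJ/h
|Q| = 560.35 kW = 560350 W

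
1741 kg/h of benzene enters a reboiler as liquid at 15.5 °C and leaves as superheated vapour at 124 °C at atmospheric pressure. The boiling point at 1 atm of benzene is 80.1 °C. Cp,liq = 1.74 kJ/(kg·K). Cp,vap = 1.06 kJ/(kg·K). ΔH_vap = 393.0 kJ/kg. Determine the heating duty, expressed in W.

Q = 267000 W

liquid 15.5→80.1 °C: 112.4 kJ/kg
vaporisation at 80.1 °C: 393 kJ/kg
vapour 80.1→124 °C: 46.534 kJ/kg
Δh = 112.4 + 393 + 46.534 = 551.94 kJ/kg
Q = ṁ·Δh = 1741 kg/h × 551.94 kJ/kg = 960920 kJ/h
|Q| = 266.92 kW = 266920 W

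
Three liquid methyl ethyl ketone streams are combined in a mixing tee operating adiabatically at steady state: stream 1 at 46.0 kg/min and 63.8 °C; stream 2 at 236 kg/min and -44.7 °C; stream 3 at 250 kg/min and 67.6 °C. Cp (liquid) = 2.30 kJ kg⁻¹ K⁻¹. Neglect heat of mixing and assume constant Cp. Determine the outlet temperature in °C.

Adiabatic, steady state ⇒ Σ ṁᵢCp,ᵢ(T_out − Tᵢ) = 0
Σ ṁᵢCp,ᵢTᵢ = 46.0×2.30×63.8 + 236×2.30×-44.7 + 250×2.30×67.6 = 21357
Σ ṁᵢCp,ᵢ = 46.0×2.30 + 236×2.30 + 250×2.30 = 1223.6
T_out = 21357 / 1223.6 = 17.454 °C

T_out = 17.5 °C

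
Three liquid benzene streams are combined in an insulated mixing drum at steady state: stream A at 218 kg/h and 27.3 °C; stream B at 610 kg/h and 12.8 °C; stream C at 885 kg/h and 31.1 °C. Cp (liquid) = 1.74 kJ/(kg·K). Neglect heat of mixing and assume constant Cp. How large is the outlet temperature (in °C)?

T_out = 24.1 °C

Adiabatic, steady state ⇒ Σ ṁᵢCp,ᵢ(T_out − Tᵢ) = 0
T_out = Σ ṁᵢCp,ᵢTᵢ / Σ ṁᵢCp,ᵢ
      = 71832 / 2980.6 = 24.1 °C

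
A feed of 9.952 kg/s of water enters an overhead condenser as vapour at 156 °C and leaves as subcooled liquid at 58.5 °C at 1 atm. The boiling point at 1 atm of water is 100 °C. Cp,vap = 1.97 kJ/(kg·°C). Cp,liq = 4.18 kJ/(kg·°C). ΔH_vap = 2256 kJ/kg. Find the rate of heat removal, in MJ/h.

Q_c = 91000 MJ/h

vapour 156→100 °C: -110.32 kJ/kg
condensation at 100 °C: -2256 kJ/kg
liquid 100→58.5 °C: -173.47 kJ/kg
Δh = -110.32 + -2256 + -173.47 = -2539.8 kJ/kg
Q = ṁ·Δh = 9.952 kg/s × -2539.8 kJ/kg = -25276 kJ/s
|Q| = 25276 kW = 90994 MJ/h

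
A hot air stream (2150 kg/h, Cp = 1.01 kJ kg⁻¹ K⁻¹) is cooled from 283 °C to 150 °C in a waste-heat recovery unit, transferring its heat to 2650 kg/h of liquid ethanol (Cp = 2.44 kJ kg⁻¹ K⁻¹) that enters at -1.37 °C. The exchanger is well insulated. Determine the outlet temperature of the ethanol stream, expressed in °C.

T_c,out = 43.3 °C

Heat released by hot stream: Q = 2150 × 1.01 × (283 − 150) = 288810 kJ/h
Energy balance on cold side (adiabatic exchanger): Q = ṁ_c·Cp_c·(T_c,out − T_c,in)
T_c,out = -1.37 + 288810/(2650 × 2.44) = 43.296 °C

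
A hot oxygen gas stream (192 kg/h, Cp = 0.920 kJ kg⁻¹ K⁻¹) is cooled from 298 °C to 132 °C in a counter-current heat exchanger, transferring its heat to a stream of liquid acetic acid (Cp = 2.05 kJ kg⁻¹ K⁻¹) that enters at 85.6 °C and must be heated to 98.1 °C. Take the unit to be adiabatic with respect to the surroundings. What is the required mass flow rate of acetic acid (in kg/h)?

Heat released by hot stream: Q = 192 × 0.920 × (298 − 132) = 29322 kJ/h
Energy balance on cold side (adiabatic exchanger): Q = ṁ_c·Cp_c·(T_c,out − T_c,in)
ṁ_c = 29322 / [2.05 × (98.1 − 85.6)] = 1144.3 kg/h

ṁ_c = 1140 kg/h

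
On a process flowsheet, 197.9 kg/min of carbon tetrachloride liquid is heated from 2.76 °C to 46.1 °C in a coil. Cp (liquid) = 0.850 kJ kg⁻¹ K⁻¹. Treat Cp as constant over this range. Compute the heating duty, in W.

Q = ṁ·Cp·ΔT = 197.9 × 0.850 × (46.1 − 2.76) = 7290.4 kJ/min
Converting: 7290.4 / 60 s = 121.51 kW
Heating duty = 121510 W

Q = 122000 W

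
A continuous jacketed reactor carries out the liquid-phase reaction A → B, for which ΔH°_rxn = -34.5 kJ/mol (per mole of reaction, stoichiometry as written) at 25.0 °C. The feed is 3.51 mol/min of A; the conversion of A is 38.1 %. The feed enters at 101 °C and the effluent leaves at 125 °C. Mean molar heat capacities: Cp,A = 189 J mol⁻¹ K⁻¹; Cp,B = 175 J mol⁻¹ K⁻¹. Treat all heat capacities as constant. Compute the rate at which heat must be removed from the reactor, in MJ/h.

Extent of reaction ξ = 0.381 × 3.51 = 1.3373 mol/min
Reaction term: ξ·ΔH°_rxn = 1.3373 × -34.5 = -46.137 kJ/min
Sensible, feed 101→25 °C: -50.418 kJ/min
Outlet flows (mol/min): A 2.1727, B 1.3373
Sensible, products 25→125 °C: 64.467 kJ/min
Q = ΔH = -32.088 kJ/min = -0.5348 kW
Heat removed = 1.9253 MJ/h

Q_out = 1.93 MJ/h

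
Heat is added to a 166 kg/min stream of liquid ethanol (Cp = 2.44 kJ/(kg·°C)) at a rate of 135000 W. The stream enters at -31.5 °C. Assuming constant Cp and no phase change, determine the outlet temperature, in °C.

Q = 135000 W = 8100 kJ/min
ΔT = Q/(ṁ·Cp) = 8100/(166×2.44) = 19.998 K
T_out = -31.5 + 19.998 = -11.502 °C

T_out = -11.5 °C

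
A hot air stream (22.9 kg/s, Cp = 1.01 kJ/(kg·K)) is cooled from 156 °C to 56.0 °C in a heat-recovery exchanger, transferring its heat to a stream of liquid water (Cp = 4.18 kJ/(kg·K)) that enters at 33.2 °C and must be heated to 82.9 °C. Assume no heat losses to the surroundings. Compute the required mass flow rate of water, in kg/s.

Heat released by hot stream: Q = 22.9 × 1.01 × (156 − 56.0) = 2312.9 kJ/s
Energy balance on cold side (adiabatic exchanger): Q = ṁ_c·Cp_c·(T_c,out − T_c,in)
ṁ_c = 2312.9 / [4.18 × (82.9 − 33.2)] = 11.133 kg/s

ṁ_c = 11.1 kg/s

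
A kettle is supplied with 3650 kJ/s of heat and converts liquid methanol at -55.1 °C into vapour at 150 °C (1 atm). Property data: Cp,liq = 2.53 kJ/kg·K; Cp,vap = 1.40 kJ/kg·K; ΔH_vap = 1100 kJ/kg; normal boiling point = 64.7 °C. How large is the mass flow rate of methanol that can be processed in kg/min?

Δh = 2.53×(64.7−-55.1) + 1100 + 1.40×(150−64.7) = 1522.5 kJ/kg
Q = 3650 kJ/s = 3650 kJ/s = 219000 kJ/min
ṁ = Q/Δh = 219000 / 1522.5 = 143.84 kg/min

ṁ = 144 kg/min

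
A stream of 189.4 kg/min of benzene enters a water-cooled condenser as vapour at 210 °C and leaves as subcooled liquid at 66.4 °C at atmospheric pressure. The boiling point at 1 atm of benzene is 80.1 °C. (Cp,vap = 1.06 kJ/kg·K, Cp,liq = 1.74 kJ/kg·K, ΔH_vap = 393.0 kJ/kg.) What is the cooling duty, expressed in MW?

vapour 210→80.1 °C: -137.69 kJ/kg
condensation at 80.1 °C: -393 kJ/kg
liquid 80.1→66.4 °C: -23.838 kJ/kg
Δh = -137.69 + -393 + -23.838 = -554.53 kJ/kg
Q = ṁ·Δh = 189.4 kg/min × -554.53 kJ/kg = -105030 kJ/min
|Q| = 1750.5 kW = 1.7505 MW

Q_c = 1.75 MW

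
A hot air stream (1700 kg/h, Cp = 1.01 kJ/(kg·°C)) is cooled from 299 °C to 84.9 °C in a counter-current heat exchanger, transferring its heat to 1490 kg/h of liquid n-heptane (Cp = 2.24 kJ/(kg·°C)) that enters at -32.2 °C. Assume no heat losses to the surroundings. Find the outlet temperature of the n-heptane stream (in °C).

T_c,out = 77.9 °C

Heat released by hot stream: Q = 1700 × 1.01 × (299 − 84.9) = 367610 kJ/h
Energy balance on cold side (adiabatic exchanger): Q = ṁ_c·Cp_c·(T_c,out − T_c,in)
T_c,out = -32.2 + 367610/(1490 × 2.24) = 77.942 °C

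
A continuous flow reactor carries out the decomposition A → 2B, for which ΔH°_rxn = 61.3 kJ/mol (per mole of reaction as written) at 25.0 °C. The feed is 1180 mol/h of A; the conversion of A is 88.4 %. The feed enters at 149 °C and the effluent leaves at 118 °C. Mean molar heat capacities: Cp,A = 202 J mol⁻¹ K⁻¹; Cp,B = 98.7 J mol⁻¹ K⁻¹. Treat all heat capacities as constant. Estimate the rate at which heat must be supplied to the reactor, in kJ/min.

Q_in = 935 kJ/min

Extent of reaction ξ = 0.884 × 1180 = 1043.1 mol/h
Reaction term: ξ·ΔH°_rxn = 1043.1 × 61.3 = 63943 kJ/h
Sensible, feed 149→25 °C: -29557 kJ/h
Outlet flows (mol/h): A 136.88, B 2086.2
Sensible, products 25→118 °C: 21721 kJ/h
Q = ΔH = 56108 kJ/h = 15.586 kW
Heat supplied = 935.13 kJ/min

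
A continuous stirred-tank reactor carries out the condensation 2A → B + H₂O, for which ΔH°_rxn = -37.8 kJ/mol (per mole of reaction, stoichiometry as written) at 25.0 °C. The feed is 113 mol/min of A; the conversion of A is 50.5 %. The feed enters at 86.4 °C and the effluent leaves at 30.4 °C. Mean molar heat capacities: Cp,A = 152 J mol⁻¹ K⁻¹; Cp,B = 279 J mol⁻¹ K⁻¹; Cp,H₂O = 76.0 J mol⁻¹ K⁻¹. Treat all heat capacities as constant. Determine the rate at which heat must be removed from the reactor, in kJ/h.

Extent of reaction ξ = 0.505 × 113 / 2 = 28.532 mol/min
Reaction term: ξ·ΔH°_rxn = 28.532 × -37.8 = -1078.5 kJ/min
Sensible, feed 86.4→25 °C: -1054.6 kJ/min
Outlet flows (mol/min): A 55.935, B 28.532, H₂O 28.532
Sensible, products 25→30.4 °C: 100.61 kJ/min
Q = ΔH = -2032.5 kJ/min = -33.875 kW
Heat removed = 121950 kJ/h

Q_out = 122000 kJ/h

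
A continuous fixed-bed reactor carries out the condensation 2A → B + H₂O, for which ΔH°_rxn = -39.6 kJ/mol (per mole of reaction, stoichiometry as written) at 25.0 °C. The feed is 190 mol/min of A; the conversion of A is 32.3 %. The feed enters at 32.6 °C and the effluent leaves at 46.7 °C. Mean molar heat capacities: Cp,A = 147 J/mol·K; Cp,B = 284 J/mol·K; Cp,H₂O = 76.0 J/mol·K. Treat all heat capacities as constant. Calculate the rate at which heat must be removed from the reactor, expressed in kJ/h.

Q_out = 46600 kJ/h

Extent of reaction ξ = 0.323 × 190 / 2 = 30.685 mol/min
Reaction term: ξ·ΔH°_rxn = 30.685 × -39.6 = -1215.1 kJ/min
Sensible, feed 32.6→25 °C: -212.27 kJ/min
Outlet flows (mol/min): A 128.63, B 30.685, H₂O 30.685
Sensible, products 25→46.7 °C: 650.03 kJ/min
Q = ΔH = -777.37 kJ/min = -12.956 kW
Heat removed = 46642 kJ/h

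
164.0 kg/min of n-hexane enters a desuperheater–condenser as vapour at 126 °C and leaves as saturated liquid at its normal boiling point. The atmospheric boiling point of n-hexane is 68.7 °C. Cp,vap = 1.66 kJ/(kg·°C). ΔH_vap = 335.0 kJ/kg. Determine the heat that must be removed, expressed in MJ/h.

Q_c = 4230 MJ/h

vapour 126→68.7 °C: -95.118 kJ/kg
condensation at 68.7 °C: -335 kJ/kg
Δh = -95.118 + -335 = -430.12 kJ/kg
Q = ṁ·Δh = 164.0 kg/min × -430.12 kJ/kg = -70539 kJ/min
|Q| = 1175.7 kW = 4232.4 MJ/h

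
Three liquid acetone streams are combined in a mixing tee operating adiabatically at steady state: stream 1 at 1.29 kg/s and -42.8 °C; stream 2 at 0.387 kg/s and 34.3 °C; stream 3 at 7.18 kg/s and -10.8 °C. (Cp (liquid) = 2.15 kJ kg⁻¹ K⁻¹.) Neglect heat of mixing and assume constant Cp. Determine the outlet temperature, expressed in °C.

T_out = -13.5 °C

Adiabatic, steady state ⇒ Σ ṁᵢCp,ᵢ(T_out − Tᵢ) = 0
Σ ṁᵢCp,ᵢTᵢ = 1.29×2.15×-42.8 + 0.387×2.15×34.3 + 7.18×2.15×-10.8 = -256.89
Σ ṁᵢCp,ᵢ = 1.29×2.15 + 0.387×2.15 + 7.18×2.15 = 19.043
T_out = -256.89 / 19.043 = -13.49 °C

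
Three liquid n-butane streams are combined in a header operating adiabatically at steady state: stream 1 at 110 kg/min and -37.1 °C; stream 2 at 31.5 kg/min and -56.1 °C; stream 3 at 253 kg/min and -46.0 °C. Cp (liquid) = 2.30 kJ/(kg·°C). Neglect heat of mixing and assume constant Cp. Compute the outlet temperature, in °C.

Adiabatic, steady state ⇒ Σ ṁᵢCp,ᵢ(T_out − Tᵢ) = 0
Σ ṁᵢCp,ᵢTᵢ = 110×2.30×-37.1 + 31.5×2.30×-56.1 + 253×2.30×-46.0 = -40218
Σ ṁᵢCp,ᵢ = 110×2.30 + 31.5×2.30 + 253×2.30 = 907.35
T_out = -40218 / 907.35 = -44.325 °C

T_out = -44.3 °C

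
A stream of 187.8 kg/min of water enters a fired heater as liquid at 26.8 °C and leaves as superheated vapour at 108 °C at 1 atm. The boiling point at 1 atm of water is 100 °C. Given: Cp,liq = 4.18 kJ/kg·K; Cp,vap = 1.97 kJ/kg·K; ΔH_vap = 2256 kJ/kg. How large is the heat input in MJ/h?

Q = 29000 MJ/h

liquid 26.8→100 °C: 305.98 kJ/kg
vaporisation at 100 °C: 2256 kJ/kg
vapour 100→108 °C: 15.76 kJ/kg
Δh = 305.98 + 2256 + 15.76 = 2577.7 kJ/kg
Q = ṁ·Δh = 187.8 kg/min × 2577.7 kJ/kg = 484100 kJ/min
|Q| = 8068.3 kW = 29046 MJ/h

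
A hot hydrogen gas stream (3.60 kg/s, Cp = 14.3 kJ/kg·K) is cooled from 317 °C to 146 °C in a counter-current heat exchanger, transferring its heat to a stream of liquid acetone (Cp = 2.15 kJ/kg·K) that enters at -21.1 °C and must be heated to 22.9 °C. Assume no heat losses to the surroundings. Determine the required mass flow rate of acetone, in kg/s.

Heat released by hot stream: Q = 3.60 × 14.3 × (317 − 146) = 8803.1 kJ/s
Energy balance on cold side (adiabatic exchanger): Q = ṁ_c·Cp_c·(T_c,out − T_c,in)
ṁ_c = 8803.1 / [2.15 × (22.9 − -21.1)] = 93.056 kg/s

ṁ_c = 93.1 kg/s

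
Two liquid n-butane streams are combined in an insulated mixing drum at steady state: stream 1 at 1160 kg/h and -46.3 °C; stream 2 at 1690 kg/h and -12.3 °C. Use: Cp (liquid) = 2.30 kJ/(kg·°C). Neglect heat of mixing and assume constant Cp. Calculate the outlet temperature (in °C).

Energy balance with Q = 0: Σ ṁᵢCp,ᵢ(T_out − Tᵢ) = 0
T_out = Σ ṁᵢCp,ᵢTᵢ / Σ ṁᵢCp,ᵢ
      = -171340 / 6555 = -26.139 °C

T_out = -26.1 °C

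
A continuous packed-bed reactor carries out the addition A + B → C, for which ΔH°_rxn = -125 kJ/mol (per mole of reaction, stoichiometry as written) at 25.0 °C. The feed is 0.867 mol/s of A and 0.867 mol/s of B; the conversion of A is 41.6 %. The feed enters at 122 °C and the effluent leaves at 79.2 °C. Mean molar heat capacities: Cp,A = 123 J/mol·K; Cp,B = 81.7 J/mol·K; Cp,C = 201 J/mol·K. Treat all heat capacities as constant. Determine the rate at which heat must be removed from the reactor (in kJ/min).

Q_out = 3170 kJ/min

Extent of reaction ξ = 0.416 × 0.867 = 0.36067 mol/s
Reaction term: ξ·ΔH°_rxn = 0.36067 × -125 = -45.084 kJ/s
Sensible, feed 122→25 °C: -17.215 kJ/s
Outlet flows (mol/s): A 0.50633, B 0.50633, C 0.36067
Sensible, products 25→79.2 °C: 9.5468 kJ/s
Q = ΔH = -52.752 kJ/s = -52.752 kW
Heat removed = 3165.1 kJ/min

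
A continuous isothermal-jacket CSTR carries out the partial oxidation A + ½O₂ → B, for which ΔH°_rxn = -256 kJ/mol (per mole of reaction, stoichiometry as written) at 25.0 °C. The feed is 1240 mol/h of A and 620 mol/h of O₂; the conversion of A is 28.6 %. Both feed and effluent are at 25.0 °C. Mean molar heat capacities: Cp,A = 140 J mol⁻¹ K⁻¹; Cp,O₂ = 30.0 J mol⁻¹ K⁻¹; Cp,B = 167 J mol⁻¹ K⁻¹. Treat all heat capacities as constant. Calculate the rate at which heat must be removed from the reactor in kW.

Q_out = 25.2 kW

Extent of reaction ξ = 0.286 × 1240 = 354.64 mol/h
Reaction term: ξ·ΔH°_rxn = 354.64 × -256 = -90788 kJ/h
Q = ΔH = -90788 kJ/h = -25.219 kW
Heat removed = 25.219 kW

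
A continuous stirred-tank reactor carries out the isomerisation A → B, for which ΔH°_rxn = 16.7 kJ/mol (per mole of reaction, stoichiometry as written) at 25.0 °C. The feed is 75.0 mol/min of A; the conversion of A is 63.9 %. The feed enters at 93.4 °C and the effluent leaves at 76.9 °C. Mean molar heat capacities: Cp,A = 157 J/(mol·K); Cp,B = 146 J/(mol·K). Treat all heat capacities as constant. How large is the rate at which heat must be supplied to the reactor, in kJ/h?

Q_in = 34700 kJ/h

Extent of reaction ξ = 0.639 × 75.0 = 47.925 mol/min
Reaction term: ξ·ΔH°_rxn = 47.925 × 16.7 = 800.35 kJ/min
Sensible, feed 93.4→25 °C: -805.41 kJ/min
Outlet flows (mol/min): A 27.075, B 47.925
Sensible, products 25→76.9 °C: 583.76 kJ/min
Q = ΔH = 578.7 kJ/min = 9.645 kW
Heat supplied = 34722 kJ/h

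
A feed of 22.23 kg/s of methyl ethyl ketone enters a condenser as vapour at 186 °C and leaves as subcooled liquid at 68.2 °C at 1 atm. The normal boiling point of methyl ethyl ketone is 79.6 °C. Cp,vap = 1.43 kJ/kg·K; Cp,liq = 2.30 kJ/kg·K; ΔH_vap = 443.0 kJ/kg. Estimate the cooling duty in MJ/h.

Q_c = 49700 MJ/h

vapour 186→79.6 °C: -152.15 kJ/kg
condensation at 79.6 °C: -443 kJ/kg
liquid 79.6→68.2 °C: -26.22 kJ/kg
Δh = -152.15 + -443 + -26.22 = -621.37 kJ/kg
Q = ṁ·Δh = 22.23 kg/s × -621.37 kJ/kg = -13813 kJ/s
|Q| = 13813 kW = 49727 MJ/h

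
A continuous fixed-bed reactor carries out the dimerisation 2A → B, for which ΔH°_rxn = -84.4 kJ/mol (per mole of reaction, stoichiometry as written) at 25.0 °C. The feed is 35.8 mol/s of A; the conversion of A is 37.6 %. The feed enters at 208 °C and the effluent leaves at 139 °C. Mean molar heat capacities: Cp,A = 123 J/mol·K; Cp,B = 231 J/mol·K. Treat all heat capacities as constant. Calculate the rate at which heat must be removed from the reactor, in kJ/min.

Extent of reaction ξ = 0.376 × 35.8 / 2 = 6.7304 mol/s
Reaction term: ξ·ΔH°_rxn = 6.7304 × -84.4 = -568.05 kJ/s
Sensible, feed 208→25 °C: -805.82 kJ/s
Outlet flows (mol/s): A 22.339, B 6.7304
Sensible, products 25→139 °C: 490.48 kJ/s
Q = ΔH = -883.39 kJ/s = -883.39 kW
Heat removed = 53003 kJ/min

Q_out = 53000 kJ/min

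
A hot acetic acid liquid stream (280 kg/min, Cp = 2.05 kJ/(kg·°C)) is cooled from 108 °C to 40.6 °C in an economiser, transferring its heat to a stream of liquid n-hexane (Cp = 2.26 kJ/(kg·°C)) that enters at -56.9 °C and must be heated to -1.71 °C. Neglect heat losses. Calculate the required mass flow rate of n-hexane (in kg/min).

Heat released by hot stream: Q = 280 × 2.05 × (108 − 40.6) = 38688 kJ/min
Energy balance on cold side (adiabatic exchanger): Q = ṁ_c·Cp_c·(T_c,out − T_c,in)
ṁ_c = 38688 / [2.26 × (-1.71 − -56.9)] = 310.17 kg/min

ṁ_c = 310 kg/min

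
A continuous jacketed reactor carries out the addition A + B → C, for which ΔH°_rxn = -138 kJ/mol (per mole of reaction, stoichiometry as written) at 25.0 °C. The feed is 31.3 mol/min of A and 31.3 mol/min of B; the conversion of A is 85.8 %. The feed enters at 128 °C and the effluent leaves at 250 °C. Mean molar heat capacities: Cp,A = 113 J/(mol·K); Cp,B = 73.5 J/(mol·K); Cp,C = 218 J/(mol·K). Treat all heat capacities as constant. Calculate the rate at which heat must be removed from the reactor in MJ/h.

Q_out = 168 MJ/h

Extent of reaction ξ = 0.858 × 31.3 = 26.855 mol/min
Reaction term: ξ·ΔH°_rxn = 26.855 × -138 = -3706 kJ/min
Sensible, feed 128→25 °C: -601.26 kJ/min
Outlet flows (mol/min): A 4.4446, B 4.4446, C 26.855
Sensible, products 25→250 °C: 1503.8 kJ/min
Q = ΔH = -2803.5 kJ/min = -46.726 kW
Heat removed = 168.21 MJ/h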